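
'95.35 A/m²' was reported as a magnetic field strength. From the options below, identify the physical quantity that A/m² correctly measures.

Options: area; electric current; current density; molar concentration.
current density

magnetic field strength should have units dimensionally equivalent to A / m (e.g. A/m).
The given unit 'A/m²' reduces to A / m^2. Of the listed options, that is the dimensionality of current density.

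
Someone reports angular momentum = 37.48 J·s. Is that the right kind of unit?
Yes

angular momentum has SI base units: kg * m^2 / s
J·s reduces to the same SI base units, so it is a valid unit for angular momentum.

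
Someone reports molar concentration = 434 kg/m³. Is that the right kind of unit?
No

molar concentration has SI base units: mol / m^3
kg/m³ does NOT reduce to mol / m^3; a valid unit for molar concentration would be e.g. mol/m³.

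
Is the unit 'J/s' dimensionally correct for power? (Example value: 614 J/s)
Yes

power has SI base units: kg * m^2 / s^3
J/s reduces to the same SI base units, so it is a valid unit for power.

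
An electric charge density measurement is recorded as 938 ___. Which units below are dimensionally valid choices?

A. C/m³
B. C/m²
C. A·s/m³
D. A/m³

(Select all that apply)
A, C

electric charge density has SI base units: A * s / m^3

Checking each option against A * s / m^3:
  A. C/m³: ✓ matches
  B. C/m²: ✗ does not match
  C. A·s/m³: ✓ matches
  D. A/m³: ✗ does not match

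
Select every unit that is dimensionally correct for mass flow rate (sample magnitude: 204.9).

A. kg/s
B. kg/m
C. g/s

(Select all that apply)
A, C

mass flow rate has SI base units: kg / s

Checking each option against kg / s:
  A. kg/s: ✓ matches
  B. kg/m: ✗ does not match
  C. g/s: ✓ matches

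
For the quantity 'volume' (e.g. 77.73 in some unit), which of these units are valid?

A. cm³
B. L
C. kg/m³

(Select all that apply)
A, B

volume has SI base units: m^3

Checking each option against m^3:
  A. cm³: ✓ matches
  B. L: ✓ matches
  C. kg/m³: ✗ does not match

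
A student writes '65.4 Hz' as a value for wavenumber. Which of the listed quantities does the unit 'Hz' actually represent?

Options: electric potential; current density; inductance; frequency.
frequency

wavenumber should have units dimensionally equivalent to 1 / m (e.g. 1/m).
The given unit 'Hz' reduces to 1 / s. Of the listed options, that is the dimensionality of frequency.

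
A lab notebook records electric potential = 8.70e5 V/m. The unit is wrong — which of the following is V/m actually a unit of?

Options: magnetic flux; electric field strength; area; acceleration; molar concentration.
electric field strength

electric potential should have units dimensionally equivalent to kg * m^2 / (A * s^3) (e.g. V).
The given unit 'V/m' reduces to kg * m / (A * s^3). Of the listed options, that is the dimensionality of electric field strength.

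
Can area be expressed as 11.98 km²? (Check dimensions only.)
Yes

area has SI base units: m^2
km² reduces to the same SI base units, so it is a valid unit for area.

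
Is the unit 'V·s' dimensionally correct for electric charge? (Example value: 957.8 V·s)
No

electric charge has SI base units: A * s
V·s does NOT reduce to A * s; a valid unit for electric charge would be e.g. C.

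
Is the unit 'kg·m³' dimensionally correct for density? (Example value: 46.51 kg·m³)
No

density has SI base units: kg / m^3
kg·m³ does NOT reduce to kg / m^3; a valid unit for density would be e.g. kg/m³.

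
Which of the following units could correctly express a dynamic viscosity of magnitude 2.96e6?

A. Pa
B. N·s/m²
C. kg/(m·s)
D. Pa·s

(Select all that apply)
B, C, D

dynamic viscosity has SI base units: kg / (m * s)

Checking each option against kg / (m * s):
  A. Pa: ✗ does not match
  B. N·s/m²: ✓ matches
  C. kg/(m·s): ✓ matches
  D. Pa·s: ✓ matches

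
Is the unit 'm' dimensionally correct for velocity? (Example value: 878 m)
No

velocity has SI base units: m / s
m does NOT reduce to m / s; a valid unit for velocity would be e.g. m/s.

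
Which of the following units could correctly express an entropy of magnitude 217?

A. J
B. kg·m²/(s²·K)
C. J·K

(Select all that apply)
B

entropy has SI base units: kg * m^2 / (s^2 * K)

Checking each option against kg * m^2 / (s^2 * K):
  A. J: ✗ does not match
  B. kg·m²/(s²·K): ✓ matches
  C. J·K: ✗ does not match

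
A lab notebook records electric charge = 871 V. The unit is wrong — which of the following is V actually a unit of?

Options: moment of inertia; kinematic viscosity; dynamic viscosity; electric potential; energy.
electric potential

electric charge should have units dimensionally equivalent to A * s (e.g. C).
The given unit 'V' reduces to kg * m^2 / (A * s^3). Of the listed options, that is the dimensionality of electric potential.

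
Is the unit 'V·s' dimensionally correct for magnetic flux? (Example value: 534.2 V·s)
Yes

magnetic flux has SI base units: kg * m^2 / (A * s^2)
V·s reduces to the same SI base units, so it is a valid unit for magnetic flux.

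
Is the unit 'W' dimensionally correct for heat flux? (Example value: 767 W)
No

heat flux has SI base units: kg / s^3
W does NOT reduce to kg / s^3; a valid unit for heat flux would be e.g. W/m².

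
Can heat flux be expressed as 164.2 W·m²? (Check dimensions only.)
No

heat flux has SI base units: kg / s^3
W·m² does NOT reduce to kg / s^3; a valid unit for heat flux would be e.g. W/m².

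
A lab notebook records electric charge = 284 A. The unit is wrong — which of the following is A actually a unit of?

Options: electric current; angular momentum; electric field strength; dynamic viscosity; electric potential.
electric current

electric charge should have units dimensionally equivalent to A * s (e.g. C).
The given unit 'A' reduces to A. Of the listed options, that is the dimensionality of electric current.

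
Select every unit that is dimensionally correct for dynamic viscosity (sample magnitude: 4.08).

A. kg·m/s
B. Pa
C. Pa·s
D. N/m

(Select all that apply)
C

dynamic viscosity has SI base units: kg / (m * s)

Checking each option against kg / (m * s):
  A. kg·m/s: ✗ does not match
  B. Pa: ✗ does not match
  C. Pa·s: ✓ matches
  D. N/m: ✗ does not match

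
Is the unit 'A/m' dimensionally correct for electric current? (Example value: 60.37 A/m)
No

electric current has SI base units: A
A/m does NOT reduce to A; a valid unit for electric current would be e.g. A.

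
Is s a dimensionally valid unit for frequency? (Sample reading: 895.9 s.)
No

frequency has SI base units: 1 / s
s does NOT reduce to 1 / s; a valid unit for frequency would be e.g. Hz.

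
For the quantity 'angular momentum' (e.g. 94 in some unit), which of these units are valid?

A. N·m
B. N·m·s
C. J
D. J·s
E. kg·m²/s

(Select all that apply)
B, D, E

angular momentum has SI base units: kg * m^2 / s

Checking each option against kg * m^2 / s:
  A. N·m: ✗ does not match
  B. N·m·s: ✓ matches
  C. J: ✗ does not match
  D. J·s: ✓ matches
  E. kg·m²/s: ✓ matches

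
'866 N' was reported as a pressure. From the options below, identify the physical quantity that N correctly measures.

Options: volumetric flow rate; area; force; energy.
force

pressure should have units dimensionally equivalent to kg / (m * s^2) (e.g. Pa).
The given unit 'N' reduces to kg * m / s^2. Of the listed options, that is the dimensionality of force.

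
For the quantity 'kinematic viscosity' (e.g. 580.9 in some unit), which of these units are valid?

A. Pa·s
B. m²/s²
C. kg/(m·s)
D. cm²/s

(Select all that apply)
D

kinematic viscosity has SI base units: m^2 / s

Checking each option against m^2 / s:
  A. Pa·s: ✗ does not match
  B. m²/s²: ✗ does not match
  C. kg/(m·s): ✗ does not match
  D. cm²/s: ✓ matches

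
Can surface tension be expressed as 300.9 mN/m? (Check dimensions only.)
Yes

surface tension has SI base units: kg / s^2
mN/m reduces to the same SI base units, so it is a valid unit for surface tension.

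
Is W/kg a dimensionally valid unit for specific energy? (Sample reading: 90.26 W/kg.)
No

specific energy has SI base units: m^2 / s^2
W/kg does NOT reduce to m^2 / s^2; a valid unit for specific energy would be e.g. J/kg.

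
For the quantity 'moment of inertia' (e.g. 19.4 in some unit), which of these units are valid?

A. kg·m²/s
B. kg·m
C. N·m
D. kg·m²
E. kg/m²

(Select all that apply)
D

moment of inertia has SI base units: kg * m^2

Checking each option against kg * m^2:
  A. kg·m²/s: ✗ does not match
  B. kg·m: ✗ does not match
  C. N·m: ✗ does not match
  D. kg·m²: ✓ matches
  E. kg/m²: ✗ does not match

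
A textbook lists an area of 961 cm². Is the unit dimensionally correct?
Yes

area has SI base units: m^2
cm² reduces to the same SI base units, so it is a valid unit for area.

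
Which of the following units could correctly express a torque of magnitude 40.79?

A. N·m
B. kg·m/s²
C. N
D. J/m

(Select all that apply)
A

torque has SI base units: kg * m^2 / s^2

Checking each option against kg * m^2 / s^2:
  A. N·m: ✓ matches
  B. kg·m/s²: ✗ does not match
  C. N: ✗ does not match
  D. J/m: ✗ does not match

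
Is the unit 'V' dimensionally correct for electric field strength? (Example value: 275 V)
No

electric field strength has SI base units: kg * m / (A * s^3)
V does NOT reduce to kg * m / (A * s^3); a valid unit for electric field strength would be e.g. V/m.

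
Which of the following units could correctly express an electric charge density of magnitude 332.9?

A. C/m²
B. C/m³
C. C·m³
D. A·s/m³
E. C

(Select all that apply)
B, D

electric charge density has SI base units: A * s / m^3

Checking each option against A * s / m^3:
  A. C/m²: ✗ does not match
  B. C/m³: ✓ matches
  C. C·m³: ✗ does not match
  D. A·s/m³: ✓ matches
  E. C: ✗ does not match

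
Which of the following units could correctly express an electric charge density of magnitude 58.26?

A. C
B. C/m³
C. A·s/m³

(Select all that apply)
B, C

electric charge density has SI base units: A * s / m^3

Checking each option against A * s / m^3:
  A. C: ✗ does not match
  B. C/m³: ✓ matches
  C. A·s/m³: ✓ matches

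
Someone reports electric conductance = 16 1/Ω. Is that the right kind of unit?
Yes

electric conductance has SI base units: A^2 * s^3 / (kg * m^2)
1/Ω reduces to the same SI base units, so it is a valid unit for electric conductance.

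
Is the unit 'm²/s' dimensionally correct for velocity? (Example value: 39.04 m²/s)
No

velocity has SI base units: m / s
m²/s does NOT reduce to m / s; a valid unit for velocity would be e.g. m/s.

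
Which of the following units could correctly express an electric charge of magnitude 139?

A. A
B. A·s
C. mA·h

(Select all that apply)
B, C

electric charge has SI base units: A * s

Checking each option against A * s:
  A. A: ✗ does not match
  B. A·s: ✓ matches
  C. mA·h: ✓ matches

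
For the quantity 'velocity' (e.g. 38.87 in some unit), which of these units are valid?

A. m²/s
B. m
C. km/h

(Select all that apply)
C

velocity has SI base units: m / s

Checking each option against m / s:
  A. m²/s: ✗ does not match
  B. m: ✗ does not match
  C. km/h: ✓ matches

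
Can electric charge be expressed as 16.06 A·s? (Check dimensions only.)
Yes

electric charge has SI base units: A * s
A·s reduces to the same SI base units, so it is a valid unit for electric charge.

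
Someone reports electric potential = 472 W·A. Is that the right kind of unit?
No

electric potential has SI base units: kg * m^2 / (A * s^3)
W·A does NOT reduce to kg * m^2 / (A * s^3); a valid unit for electric potential would be e.g. V.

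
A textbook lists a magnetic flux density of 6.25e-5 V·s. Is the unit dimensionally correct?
No

magnetic flux density has SI base units: kg / (A * s^2)
V·s does NOT reduce to kg / (A * s^2); a valid unit for magnetic flux density would be e.g. T.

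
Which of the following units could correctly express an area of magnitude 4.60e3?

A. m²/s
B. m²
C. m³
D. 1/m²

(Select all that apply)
B

area has SI base units: m^2

Checking each option against m^2:
  A. m²/s: ✗ does not match
  B. m²: ✓ matches
  C. m³: ✗ does not match
  D. 1/m²: ✗ does not match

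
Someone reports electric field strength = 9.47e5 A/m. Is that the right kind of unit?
No

electric field strength has SI base units: kg * m / (A * s^3)
A/m does NOT reduce to kg * m / (A * s^3); a valid unit for electric field strength would be e.g. V/m.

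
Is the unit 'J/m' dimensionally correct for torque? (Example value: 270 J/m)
No

torque has SI base units: kg * m^2 / s^2
J/m does NOT reduce to kg * m^2 / s^2; a valid unit for torque would be e.g. N·m.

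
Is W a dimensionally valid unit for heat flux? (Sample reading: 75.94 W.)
No

heat flux has SI base units: kg / s^3
W does NOT reduce to kg / s^3; a valid unit for heat flux would be e.g. W/m².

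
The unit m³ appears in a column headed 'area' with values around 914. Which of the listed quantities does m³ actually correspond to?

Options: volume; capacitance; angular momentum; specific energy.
volume

area should have units dimensionally equivalent to m^2 (e.g. m²).
The given unit 'm³' reduces to m^3. Of the listed options, that is the dimensionality of volume.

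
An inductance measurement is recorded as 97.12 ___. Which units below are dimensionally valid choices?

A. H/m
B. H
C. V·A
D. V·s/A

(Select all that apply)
B, D

inductance has SI base units: kg * m^2 / (A^2 * s^2)

Checking each option against kg * m^2 / (A^2 * s^2):
  A. H/m: ✗ does not match
  B. H: ✓ matches
  C. V·A: ✗ does not match
  D. V·s/A: ✓ matches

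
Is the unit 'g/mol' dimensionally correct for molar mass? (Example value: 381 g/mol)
Yes

molar mass has SI base units: kg / mol
g/mol reduces to the same SI base units, so it is a valid unit for molar mass.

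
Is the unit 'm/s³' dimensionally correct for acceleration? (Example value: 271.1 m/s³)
No

acceleration has SI base units: m / s^2
m/s³ does NOT reduce to m / s^2; a valid unit for acceleration would be e.g. m/s².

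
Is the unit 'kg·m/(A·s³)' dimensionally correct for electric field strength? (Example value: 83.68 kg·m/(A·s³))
Yes

electric field strength has SI base units: kg * m / (A * s^3)
kg·m/(A·s³) reduces to the same SI base units, so it is a valid unit for electric field strength.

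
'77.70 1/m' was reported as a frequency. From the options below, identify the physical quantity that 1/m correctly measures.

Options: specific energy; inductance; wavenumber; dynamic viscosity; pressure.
wavenumber

frequency should have units dimensionally equivalent to 1 / s (e.g. Hz).
The given unit '1/m' reduces to 1 / m. Of the listed options, that is the dimensionality of wavenumber.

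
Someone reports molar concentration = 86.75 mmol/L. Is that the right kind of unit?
Yes

molar concentration has SI base units: mol / m^3
mmol/L reduces to the same SI base units, so it is a valid unit for molar concentration.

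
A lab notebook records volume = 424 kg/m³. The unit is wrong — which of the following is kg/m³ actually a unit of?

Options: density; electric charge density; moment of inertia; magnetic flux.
density

volume should have units dimensionally equivalent to m^3 (e.g. m³).
The given unit 'kg/m³' reduces to kg / m^3. Of the listed options, that is the dimensionality of density.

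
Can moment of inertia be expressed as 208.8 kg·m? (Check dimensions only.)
No

moment of inertia has SI base units: kg * m^2
kg·m does NOT reduce to kg * m^2; a valid unit for moment of inertia would be e.g. kg·m².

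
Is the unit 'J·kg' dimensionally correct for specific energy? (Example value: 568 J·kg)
No

specific energy has SI base units: m^2 / s^2
J·kg does NOT reduce to m^2 / s^2; a valid unit for specific energy would be e.g. J/kg.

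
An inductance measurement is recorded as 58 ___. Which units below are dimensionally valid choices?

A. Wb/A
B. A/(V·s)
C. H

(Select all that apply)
A, C

inductance has SI base units: kg * m^2 / (A^2 * s^2)

Checking each option against kg * m^2 / (A^2 * s^2):
  A. Wb/A: ✓ matches
  B. A/(V·s): ✗ does not match
  C. H: ✓ matches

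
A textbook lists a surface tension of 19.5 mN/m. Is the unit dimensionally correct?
Yes

surface tension has SI base units: kg / s^2
mN/m reduces to the same SI base units, so it is a valid unit for surface tension.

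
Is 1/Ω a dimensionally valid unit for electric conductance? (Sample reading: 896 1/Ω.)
Yes

electric conductance has SI base units: A^2 * s^3 / (kg * m^2)
1/Ω reduces to the same SI base units, so it is a valid unit for electric conductance.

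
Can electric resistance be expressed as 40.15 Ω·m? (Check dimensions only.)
No

electric resistance has SI base units: kg * m^2 / (A^2 * s^3)
Ω·m does NOT reduce to kg * m^2 / (A^2 * s^3); a valid unit for electric resistance would be e.g. Ω.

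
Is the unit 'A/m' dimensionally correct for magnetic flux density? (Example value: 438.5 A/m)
No

magnetic flux density has SI base units: kg / (A * s^2)
A/m does NOT reduce to kg / (A * s^2); a valid unit for magnetic flux density would be e.g. T.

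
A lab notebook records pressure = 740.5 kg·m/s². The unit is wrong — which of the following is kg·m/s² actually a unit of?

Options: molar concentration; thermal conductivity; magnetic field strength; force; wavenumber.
force

pressure should have units dimensionally equivalent to kg / (m * s^2) (e.g. Pa).
The given unit 'kg·m/s²' reduces to kg * m / s^2. Of the listed options, that is the dimensionality of force.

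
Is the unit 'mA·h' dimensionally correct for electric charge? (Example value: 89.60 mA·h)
Yes

electric charge has SI base units: A * s
mA·h reduces to the same SI base units, so it is a valid unit for electric charge.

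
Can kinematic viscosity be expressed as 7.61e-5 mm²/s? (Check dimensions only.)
Yes

kinematic viscosity has SI base units: m^2 / s
mm²/s reduces to the same SI base units, so it is a valid unit for kinematic viscosity.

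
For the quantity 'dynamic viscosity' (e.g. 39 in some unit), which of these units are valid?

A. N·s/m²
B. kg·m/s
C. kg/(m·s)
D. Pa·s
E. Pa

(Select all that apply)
A, C, D

dynamic viscosity has SI base units: kg / (m * s)

Checking each option against kg / (m * s):
  A. N·s/m²: ✓ matches
  B. kg·m/s: ✗ does not match
  C. kg/(m·s): ✓ matches
  D. Pa·s: ✓ matches
  E. Pa: ✗ does not match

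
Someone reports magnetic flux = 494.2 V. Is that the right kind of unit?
No

magnetic flux has SI base units: kg * m^2 / (A * s^2)
V does NOT reduce to kg * m^2 / (A * s^2); a valid unit for magnetic flux would be e.g. Wb.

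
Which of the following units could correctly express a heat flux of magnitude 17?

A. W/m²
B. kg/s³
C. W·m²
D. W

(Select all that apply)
A, B

heat flux has SI base units: kg / s^3

Checking each option against kg / s^3:
  A. W/m²: ✓ matches
  B. kg/s³: ✓ matches
  C. W·m²: ✗ does not match
  D. W: ✗ does not match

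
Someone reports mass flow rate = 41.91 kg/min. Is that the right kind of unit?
Yes

mass flow rate has SI base units: kg / s
kg/min reduces to the same SI base units, so it is a valid unit for mass flow rate.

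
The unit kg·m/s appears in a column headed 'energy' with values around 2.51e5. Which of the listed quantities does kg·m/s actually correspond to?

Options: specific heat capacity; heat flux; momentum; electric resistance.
momentum

energy should have units dimensionally equivalent to kg * m^2 / s^2 (e.g. J).
The given unit 'kg·m/s' reduces to kg * m / s. Of the listed options, that is the dimensionality of momentum.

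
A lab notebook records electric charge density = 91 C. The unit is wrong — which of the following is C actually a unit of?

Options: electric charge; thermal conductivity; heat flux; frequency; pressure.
electric charge

electric charge density should have units dimensionally equivalent to A * s / m^3 (e.g. C/m³).
The given unit 'C' reduces to A * s. Of the listed options, that is the dimensionality of electric charge.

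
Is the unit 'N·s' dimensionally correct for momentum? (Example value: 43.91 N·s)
Yes

momentum has SI base units: kg * m / s
N·s reduces to the same SI base units, so it is a valid unit for momentum.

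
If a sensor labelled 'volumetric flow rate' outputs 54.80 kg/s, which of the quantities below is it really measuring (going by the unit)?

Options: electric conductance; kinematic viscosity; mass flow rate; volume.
mass flow rate

volumetric flow rate should have units dimensionally equivalent to m^3 / s (e.g. m³/s).
The given unit 'kg/s' reduces to kg / s. Of the listed options, that is the dimensionality of mass flow rate.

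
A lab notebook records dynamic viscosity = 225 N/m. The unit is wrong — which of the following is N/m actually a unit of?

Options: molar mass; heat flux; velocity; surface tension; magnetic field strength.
surface tension

dynamic viscosity should have units dimensionally equivalent to kg / (m * s) (e.g. Pa·s).
The given unit 'N/m' reduces to kg / s^2. Of the listed options, that is the dimensionality of surface tension.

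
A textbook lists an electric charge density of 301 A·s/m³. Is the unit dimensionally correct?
Yes

electric charge density has SI base units: A * s / m^3
A·s/m³ reduces to the same SI base units, so it is a valid unit for electric charge density.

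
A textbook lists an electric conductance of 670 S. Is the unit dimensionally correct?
Yes

electric conductance has SI base units: A^2 * s^3 / (kg * m^2)
S reduces to the same SI base units, so it is a valid unit for electric conductance.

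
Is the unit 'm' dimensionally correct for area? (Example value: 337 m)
No

area has SI base units: m^2
m does NOT reduce to m^2; a valid unit for area would be e.g. m².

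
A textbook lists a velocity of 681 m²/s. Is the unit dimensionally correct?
No

velocity has SI base units: m / s
m²/s does NOT reduce to m / s; a valid unit for velocity would be e.g. m/s.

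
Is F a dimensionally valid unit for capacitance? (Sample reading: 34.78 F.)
Yes

capacitance has SI base units: A^2 * s^4 / (kg * m^2)
F reduces to the same SI base units, so it is a valid unit for capacitance.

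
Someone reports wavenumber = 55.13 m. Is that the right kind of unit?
No

wavenumber has SI base units: 1 / m
m does NOT reduce to 1 / m; a valid unit for wavenumber would be e.g. 1/m.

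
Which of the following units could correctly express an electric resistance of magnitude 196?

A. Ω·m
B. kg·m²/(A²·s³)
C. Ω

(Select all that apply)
B, C

electric resistance has SI base units: kg * m^2 / (A^2 * s^3)

Checking each option against kg * m^2 / (A^2 * s^3):
  A. Ω·m: ✗ does not match
  B. kg·m²/(A²·s³): ✓ matches
  C. Ω: ✓ matches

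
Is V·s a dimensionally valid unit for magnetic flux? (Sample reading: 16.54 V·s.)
Yes

magnetic flux has SI base units: kg * m^2 / (A * s^2)
V·s reduces to the same SI base units, so it is a valid unit for magnetic flux.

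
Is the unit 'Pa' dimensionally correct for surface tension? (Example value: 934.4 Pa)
No

surface tension has SI base units: kg / s^2
Pa does NOT reduce to kg / s^2; a valid unit for surface tension would be e.g. N/m.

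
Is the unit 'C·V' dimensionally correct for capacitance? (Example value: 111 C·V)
No

capacitance has SI base units: A^2 * s^4 / (kg * m^2)
C·V does NOT reduce to A^2 * s^4 / (kg * m^2); a valid unit for capacitance would be e.g. F.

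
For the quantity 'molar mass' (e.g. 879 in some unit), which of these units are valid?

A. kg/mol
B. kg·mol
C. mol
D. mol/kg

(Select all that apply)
A

molar mass has SI base units: kg / mol

Checking each option against kg / mol:
  A. kg/mol: ✓ matches
  B. kg·mol: ✗ does not match
  C. mol: ✗ does not match
  D. mol/kg: ✗ does not match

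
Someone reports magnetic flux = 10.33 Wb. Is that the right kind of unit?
Yes

magnetic flux has SI base units: kg * m^2 / (A * s^2)
Wb reduces to the same SI base units, so it is a valid unit for magnetic flux.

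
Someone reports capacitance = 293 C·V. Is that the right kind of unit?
No

capacitance has SI base units: A^2 * s^4 / (kg * m^2)
C·V does NOT reduce to A^2 * s^4 / (kg * m^2); a valid unit for capacitance would be e.g. F.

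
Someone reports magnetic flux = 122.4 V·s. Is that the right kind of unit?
Yes

magnetic flux has SI base units: kg * m^2 / (A * s^2)
V·s reduces to the same SI base units, so it is a valid unit for magnetic flux.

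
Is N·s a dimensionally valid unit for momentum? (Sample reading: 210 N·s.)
Yes

momentum has SI base units: kg * m / s
N·s reduces to the same SI base units, so it is a valid unit for momentum.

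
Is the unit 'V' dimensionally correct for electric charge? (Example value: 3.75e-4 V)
No

electric charge has SI base units: A * s
V does NOT reduce to A * s; a valid unit for electric charge would be e.g. C.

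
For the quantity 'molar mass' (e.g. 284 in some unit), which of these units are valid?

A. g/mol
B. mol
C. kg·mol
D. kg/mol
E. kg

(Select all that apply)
A, D

molar mass has SI base units: kg / mol

Checking each option against kg / mol:
  A. g/mol: ✓ matches
  B. mol: ✗ does not match
  C. kg·mol: ✗ does not match
  D. kg/mol: ✓ matches
  E. kg: ✗ does not match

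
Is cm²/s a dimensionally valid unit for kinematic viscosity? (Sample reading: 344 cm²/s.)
Yes

kinematic viscosity has SI base units: m^2 / s
cm²/s reduces to the same SI base units, so it is a valid unit for kinematic viscosity.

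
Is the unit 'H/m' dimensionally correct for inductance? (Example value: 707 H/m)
No

inductance has SI base units: kg * m^2 / (A^2 * s^2)
H/m does NOT reduce to kg * m^2 / (A^2 * s^2); a valid unit for inductance would be e.g. H.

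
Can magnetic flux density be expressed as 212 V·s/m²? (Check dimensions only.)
Yes

magnetic flux density has SI base units: kg / (A * s^2)
V·s/m² reduces to the same SI base units, so it is a valid unit for magnetic flux density.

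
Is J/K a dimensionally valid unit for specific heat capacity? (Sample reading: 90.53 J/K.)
No

specific heat capacity has SI base units: m^2 / (s^2 * K)
J/K does NOT reduce to m^2 / (s^2 * K); a valid unit for specific heat capacity would be e.g. J/(kg·K).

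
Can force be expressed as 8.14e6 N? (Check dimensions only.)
Yes

force has SI base units: kg * m / s^2
N reduces to the same SI base units, so it is a valid unit for force.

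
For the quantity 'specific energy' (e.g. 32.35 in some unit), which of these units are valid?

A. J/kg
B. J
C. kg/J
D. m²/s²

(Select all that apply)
A, D

specific energy has SI base units: m^2 / s^2

Checking each option against m^2 / s^2:
  A. J/kg: ✓ matches
  B. J: ✗ does not match
  C. kg/J: ✗ does not match
  D. m²/s²: ✓ matches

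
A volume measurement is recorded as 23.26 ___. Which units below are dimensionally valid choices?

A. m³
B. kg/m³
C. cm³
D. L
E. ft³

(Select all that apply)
A, C, D, E

volume has SI base units: m^3

Checking each option against m^3:
  A. m³: ✓ matches
  B. kg/m³: ✗ does not match
  C. cm³: ✓ matches
  D. L: ✓ matches
  E. ft³: ✓ matches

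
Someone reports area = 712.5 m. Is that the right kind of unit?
No

area has SI base units: m^2
m does NOT reduce to m^2; a valid unit for area would be e.g. m².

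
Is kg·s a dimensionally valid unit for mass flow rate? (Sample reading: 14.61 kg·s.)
No

mass flow rate has SI base units: kg / s
kg·s does NOT reduce to kg / s; a valid unit for mass flow rate would be e.g. kg/s.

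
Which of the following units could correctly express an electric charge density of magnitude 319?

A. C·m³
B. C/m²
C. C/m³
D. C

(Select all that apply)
C

electric charge density has SI base units: A * s / m^3

Checking each option against A * s / m^3:
  A. C·m³: ✗ does not match
  B. C/m²: ✗ does not match
  C. C/m³: ✓ matches
  D. C: ✗ does not match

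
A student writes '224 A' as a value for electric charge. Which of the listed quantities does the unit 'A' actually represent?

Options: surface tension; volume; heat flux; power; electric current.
electric current

electric charge should have units dimensionally equivalent to A * s (e.g. C).
The given unit 'A' reduces to A. Of the listed options, that is the dimensionality of electric current.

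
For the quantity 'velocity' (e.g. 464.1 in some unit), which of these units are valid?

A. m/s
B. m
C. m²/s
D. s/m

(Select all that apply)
A

velocity has SI base units: m / s

Checking each option against m / s:
  A. m/s: ✓ matches
  B. m: ✗ does not match
  C. m²/s: ✗ does not match
  D. s/m: ✗ does not match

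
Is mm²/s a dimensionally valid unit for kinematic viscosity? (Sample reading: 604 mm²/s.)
Yes

kinematic viscosity has SI base units: m^2 / s
mm²/s reduces to the same SI base units, so it is a valid unit for kinematic viscosity.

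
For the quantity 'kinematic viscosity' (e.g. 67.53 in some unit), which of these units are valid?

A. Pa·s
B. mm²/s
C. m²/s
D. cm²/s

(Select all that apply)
B, C, D

kinematic viscosity has SI base units: m^2 / s

Checking each option against m^2 / s:
  A. Pa·s: ✗ does not match
  B. mm²/s: ✓ matches
  C. m²/s: ✓ matches
  D. cm²/s: ✓ matches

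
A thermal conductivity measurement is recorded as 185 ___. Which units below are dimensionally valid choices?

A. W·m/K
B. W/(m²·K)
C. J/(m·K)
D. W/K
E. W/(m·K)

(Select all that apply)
E

thermal conductivity has SI base units: kg * m / (s^3 * K)

Checking each option against kg * m / (s^3 * K):
  A. W·m/K: ✗ does not match
  B. W/(m²·K): ✗ does not match
  C. J/(m·K): ✗ does not match
  D. W/K: ✗ does not match
  E. W/(m·K): ✓ matches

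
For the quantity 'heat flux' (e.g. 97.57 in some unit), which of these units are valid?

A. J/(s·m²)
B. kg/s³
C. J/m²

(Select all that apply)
A, B

heat flux has SI base units: kg / s^3

Checking each option against kg / s^3:
  A. J/(s·m²): ✓ matches
  B. kg/s³: ✓ matches
  C. J/m²: ✗ does not match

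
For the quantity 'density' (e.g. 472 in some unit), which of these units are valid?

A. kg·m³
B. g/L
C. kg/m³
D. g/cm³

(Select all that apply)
B, C, D

density has SI base units: kg / m^3

Checking each option against kg / m^3:
  A. kg·m³: ✗ does not match
  B. g/L: ✓ matches
  C. kg/m³: ✓ matches
  D. g/cm³: ✓ matches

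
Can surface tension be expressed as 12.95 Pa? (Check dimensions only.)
No

surface tension has SI base units: kg / s^2
Pa does NOT reduce to kg / s^2; a valid unit for surface tension would be e.g. N/m.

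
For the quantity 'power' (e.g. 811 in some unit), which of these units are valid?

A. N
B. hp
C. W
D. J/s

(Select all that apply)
B, C, D

power has SI base units: kg * m^2 / s^3

Checking each option against kg * m^2 / s^3:
  A. N: ✗ does not match
  B. hp: ✓ matches
  C. W: ✓ matches
  D. J/s: ✓ matches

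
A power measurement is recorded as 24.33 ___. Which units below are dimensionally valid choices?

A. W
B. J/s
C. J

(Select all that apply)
A, B

power has SI base units: kg * m^2 / s^3

Checking each option against kg * m^2 / s^3:
  A. W: ✓ matches
  B. J/s: ✓ matches
  C. J: ✗ does not match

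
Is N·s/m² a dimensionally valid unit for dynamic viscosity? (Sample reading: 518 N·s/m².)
Yes

dynamic viscosity has SI base units: kg / (m * s)
N·s/m² reduces to the same SI base units, so it is a valid unit for dynamic viscosity.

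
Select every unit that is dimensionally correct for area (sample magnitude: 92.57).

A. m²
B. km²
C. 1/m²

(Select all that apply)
A, B

area has SI base units: m^2

Checking each option against m^2:
  A. m²: ✓ matches
  B. km²: ✓ matches
  C. 1/m²: ✗ does not match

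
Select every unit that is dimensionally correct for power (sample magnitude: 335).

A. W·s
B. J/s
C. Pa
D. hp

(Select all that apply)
B, D

power has SI base units: kg * m^2 / s^3

Checking each option against kg * m^2 / s^3:
  A. W·s: ✗ does not match
  B. J/s: ✓ matches
  C. Pa: ✗ does not match
  D. hp: ✓ matches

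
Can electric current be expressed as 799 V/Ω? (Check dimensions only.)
Yes

electric current has SI base units: A
V/Ω reduces to the same SI base units, so it is a valid unit for electric current.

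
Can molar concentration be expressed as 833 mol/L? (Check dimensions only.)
Yes

molar concentration has SI base units: mol / m^3
mol/L reduces to the same SI base units, so it is a valid unit for molar concentration.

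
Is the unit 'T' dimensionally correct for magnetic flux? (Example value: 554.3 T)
No

magnetic flux has SI base units: kg * m^2 / (A * s^2)
T does NOT reduce to kg * m^2 / (A * s^2); a valid unit for magnetic flux would be e.g. Wb.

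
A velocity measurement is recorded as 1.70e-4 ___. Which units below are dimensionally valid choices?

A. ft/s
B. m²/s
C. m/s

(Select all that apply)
A, C

velocity has SI base units: m / s

Checking each option against m / s:
  A. ft/s: ✓ matches
  B. m²/s: ✗ does not match
  C. m/s: ✓ matches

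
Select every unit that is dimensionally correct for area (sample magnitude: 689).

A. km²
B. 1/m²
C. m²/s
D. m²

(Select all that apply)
A, D

area has SI base units: m^2

Checking each option against m^2:
  A. km²: ✓ matches
  B. 1/m²: ✗ does not match
  C. m²/s: ✗ does not match
  D. m²: ✓ matches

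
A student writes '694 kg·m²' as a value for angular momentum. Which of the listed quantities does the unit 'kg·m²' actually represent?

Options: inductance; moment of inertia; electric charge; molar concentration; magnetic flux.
moment of inertia

angular momentum should have units dimensionally equivalent to kg * m^2 / s (e.g. kg·m²/s).
The given unit 'kg·m²' reduces to kg * m^2. Of the listed options, that is the dimensionality of moment of inertia.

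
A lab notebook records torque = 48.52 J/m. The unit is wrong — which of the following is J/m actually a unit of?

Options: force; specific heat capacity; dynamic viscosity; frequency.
force

torque should have units dimensionally equivalent to kg * m^2 / s^2 (e.g. N·m).
The given unit 'J/m' reduces to kg * m / s^2. Of the listed options, that is the dimensionality of force.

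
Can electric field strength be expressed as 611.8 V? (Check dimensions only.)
No

electric field strength has SI base units: kg * m / (A * s^3)
V does NOT reduce to kg * m / (A * s^3); a valid unit for electric field strength would be e.g. V/m.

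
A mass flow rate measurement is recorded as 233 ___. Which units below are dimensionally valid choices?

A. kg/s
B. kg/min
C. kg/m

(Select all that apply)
A, B

mass flow rate has SI base units: kg / s

Checking each option against kg / s:
  A. kg/s: ✓ matches
  B. kg/min: ✓ matches
  C. kg/m: ✗ does not match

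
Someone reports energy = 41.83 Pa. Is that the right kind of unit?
No

energy has SI base units: kg * m^2 / s^2
Pa does NOT reduce to kg * m^2 / s^2; a valid unit for energy would be e.g. J.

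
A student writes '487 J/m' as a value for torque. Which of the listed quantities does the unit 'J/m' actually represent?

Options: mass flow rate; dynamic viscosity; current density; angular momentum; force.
force

torque should have units dimensionally equivalent to kg * m^2 / s^2 (e.g. N·m).
The given unit 'J/m' reduces to kg * m / s^2. Of the listed options, that is the dimensionality of force.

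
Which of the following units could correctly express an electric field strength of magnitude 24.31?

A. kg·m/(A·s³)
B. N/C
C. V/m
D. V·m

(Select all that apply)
A, B, C

electric field strength has SI base units: kg * m / (A * s^3)

Checking each option against kg * m / (A * s^3):
  A. kg·m/(A·s³): ✓ matches
  B. N/C: ✓ matches
  C. V/m: ✓ matches
  D. V·m: ✗ does not match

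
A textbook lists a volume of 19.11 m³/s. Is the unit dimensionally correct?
No

volume has SI base units: m^3
m³/s does NOT reduce to m^3; a valid unit for volume would be e.g. m³.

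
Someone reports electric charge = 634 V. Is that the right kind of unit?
No

electric charge has SI base units: A * s
V does NOT reduce to A * s; a valid unit for electric charge would be e.g. C.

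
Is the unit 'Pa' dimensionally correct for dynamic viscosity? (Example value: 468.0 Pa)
No

dynamic viscosity has SI base units: kg / (m * s)
Pa does NOT reduce to kg / (m * s); a valid unit for dynamic viscosity would be e.g. Pa·s.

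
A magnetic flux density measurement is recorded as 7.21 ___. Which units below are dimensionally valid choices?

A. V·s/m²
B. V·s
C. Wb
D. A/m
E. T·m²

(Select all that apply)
A

magnetic flux density has SI base units: kg / (A * s^2)

Checking each option against kg / (A * s^2):
  A. V·s/m²: ✓ matches
  B. V·s: ✗ does not match
  C. Wb: ✗ does not match
  D. A/m: ✗ does not match
  E. T·m²: ✗ does not match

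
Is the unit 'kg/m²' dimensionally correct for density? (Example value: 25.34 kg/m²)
No

density has SI base units: kg / m^3
kg/m² does NOT reduce to kg / m^3; a valid unit for density would be e.g. kg/m³.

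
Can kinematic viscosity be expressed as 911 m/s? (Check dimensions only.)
No

kinematic viscosity has SI base units: m^2 / s
m/s does NOT reduce to m^2 / s; a valid unit for kinematic viscosity would be e.g. m²/s.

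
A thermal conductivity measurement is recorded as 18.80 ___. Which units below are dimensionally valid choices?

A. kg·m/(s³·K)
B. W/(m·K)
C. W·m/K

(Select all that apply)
A, B

thermal conductivity has SI base units: kg * m / (s^3 * K)

Checking each option against kg * m / (s^3 * K):
  A. kg·m/(s³·K): ✓ matches
  B. W/(m·K): ✓ matches
  C. W·m/K: ✗ does not match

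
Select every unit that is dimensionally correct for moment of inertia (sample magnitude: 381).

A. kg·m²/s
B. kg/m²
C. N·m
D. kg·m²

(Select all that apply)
D

moment of inertia has SI base units: kg * m^2

Checking each option against kg * m^2:
  A. kg·m²/s: ✗ does not match
  B. kg/m²: ✗ does not match
  C. N·m: ✗ does not match
  D. kg·m²: ✓ matches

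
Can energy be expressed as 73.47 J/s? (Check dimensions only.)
No

energy has SI base units: kg * m^2 / s^2
J/s does NOT reduce to kg * m^2 / s^2; a valid unit for energy would be e.g. J.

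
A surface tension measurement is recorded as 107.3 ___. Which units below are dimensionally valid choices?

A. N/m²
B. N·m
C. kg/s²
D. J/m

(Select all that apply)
C

surface tension has SI base units: kg / s^2

Checking each option against kg / s^2:
  A. N/m²: ✗ does not match
  B. N·m: ✗ does not match
  C. kg/s²: ✓ matches
  D. J/m: ✗ does not match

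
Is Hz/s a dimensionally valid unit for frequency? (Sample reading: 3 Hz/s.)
No

frequency has SI base units: 1 / s
Hz/s does NOT reduce to 1 / s; a valid unit for frequency would be e.g. Hz.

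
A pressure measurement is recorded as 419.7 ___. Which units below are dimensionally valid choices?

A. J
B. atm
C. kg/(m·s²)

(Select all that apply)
B, C

pressure has SI base units: kg / (m * s^2)

Checking each option against kg / (m * s^2):
  A. J: ✗ does not match
  B. atm: ✓ matches
  C. kg/(m·s²): ✓ matches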